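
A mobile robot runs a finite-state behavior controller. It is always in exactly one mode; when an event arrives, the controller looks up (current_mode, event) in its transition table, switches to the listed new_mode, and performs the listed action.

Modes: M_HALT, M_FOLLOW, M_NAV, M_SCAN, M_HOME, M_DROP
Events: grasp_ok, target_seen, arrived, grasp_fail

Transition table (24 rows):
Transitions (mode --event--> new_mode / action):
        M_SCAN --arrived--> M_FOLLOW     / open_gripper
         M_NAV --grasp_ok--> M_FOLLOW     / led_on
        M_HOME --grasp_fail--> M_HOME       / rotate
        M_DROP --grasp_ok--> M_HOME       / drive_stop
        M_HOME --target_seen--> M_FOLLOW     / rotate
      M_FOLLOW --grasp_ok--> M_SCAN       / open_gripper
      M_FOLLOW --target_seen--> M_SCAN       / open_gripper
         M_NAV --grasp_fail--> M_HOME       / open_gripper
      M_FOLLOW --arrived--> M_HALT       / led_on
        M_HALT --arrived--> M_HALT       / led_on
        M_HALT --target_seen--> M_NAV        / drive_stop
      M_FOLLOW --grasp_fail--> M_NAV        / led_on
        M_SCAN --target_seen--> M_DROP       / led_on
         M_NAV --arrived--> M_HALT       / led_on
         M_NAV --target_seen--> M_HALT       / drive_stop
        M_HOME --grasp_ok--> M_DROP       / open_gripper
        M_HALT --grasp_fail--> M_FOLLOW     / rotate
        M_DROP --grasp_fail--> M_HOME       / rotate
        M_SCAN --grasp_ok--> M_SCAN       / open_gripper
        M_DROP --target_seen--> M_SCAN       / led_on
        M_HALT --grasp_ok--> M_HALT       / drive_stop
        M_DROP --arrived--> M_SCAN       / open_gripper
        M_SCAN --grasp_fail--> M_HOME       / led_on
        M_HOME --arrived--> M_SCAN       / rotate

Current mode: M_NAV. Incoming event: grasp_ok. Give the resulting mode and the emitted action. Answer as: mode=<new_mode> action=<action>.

current mode = M_NAV; filter table to that mode:
  (M_NAV, grasp_ok) → (M_FOLLOW, led_on)  ← event matches
  (M_NAV, grasp_fail) → (M_HOME, open_gripper)
  (M_NAV, arrived) → (M_HALT, led_on)
  (M_NAV, target_seen) → (M_HALT, drive_stop)
event = grasp_ok selects (M_FOLLOW, led_on)

mode=M_FOLLOW action=led_on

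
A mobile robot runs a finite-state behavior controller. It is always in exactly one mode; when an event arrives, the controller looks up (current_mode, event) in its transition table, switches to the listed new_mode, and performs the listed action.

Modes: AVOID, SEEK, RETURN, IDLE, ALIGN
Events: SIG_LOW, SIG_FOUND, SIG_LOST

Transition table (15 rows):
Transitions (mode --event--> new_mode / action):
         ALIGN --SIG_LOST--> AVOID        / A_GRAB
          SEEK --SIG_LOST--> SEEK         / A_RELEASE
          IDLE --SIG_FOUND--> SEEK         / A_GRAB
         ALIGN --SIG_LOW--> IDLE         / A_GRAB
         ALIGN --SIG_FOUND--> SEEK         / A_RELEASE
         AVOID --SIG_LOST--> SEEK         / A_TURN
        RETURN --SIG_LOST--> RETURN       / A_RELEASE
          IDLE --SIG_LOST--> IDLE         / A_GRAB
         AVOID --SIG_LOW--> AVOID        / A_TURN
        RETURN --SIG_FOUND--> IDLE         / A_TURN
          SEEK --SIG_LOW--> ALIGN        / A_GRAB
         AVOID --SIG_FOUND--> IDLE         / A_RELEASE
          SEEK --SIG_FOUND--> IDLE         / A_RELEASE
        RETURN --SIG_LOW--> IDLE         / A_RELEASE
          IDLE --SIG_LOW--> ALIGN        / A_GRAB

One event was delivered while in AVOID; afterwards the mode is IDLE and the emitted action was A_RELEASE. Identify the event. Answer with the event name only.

SIG_FOUND

try SIG_LOW: (AVOID, SIG_LOW) → (AVOID, A_TURN)
try SIG_FOUND: (AVOID, SIG_FOUND) → (IDLE, A_RELEASE)  ← matches
try SIG_LOST: (AVOID, SIG_LOST) → (SEEK, A_TURN)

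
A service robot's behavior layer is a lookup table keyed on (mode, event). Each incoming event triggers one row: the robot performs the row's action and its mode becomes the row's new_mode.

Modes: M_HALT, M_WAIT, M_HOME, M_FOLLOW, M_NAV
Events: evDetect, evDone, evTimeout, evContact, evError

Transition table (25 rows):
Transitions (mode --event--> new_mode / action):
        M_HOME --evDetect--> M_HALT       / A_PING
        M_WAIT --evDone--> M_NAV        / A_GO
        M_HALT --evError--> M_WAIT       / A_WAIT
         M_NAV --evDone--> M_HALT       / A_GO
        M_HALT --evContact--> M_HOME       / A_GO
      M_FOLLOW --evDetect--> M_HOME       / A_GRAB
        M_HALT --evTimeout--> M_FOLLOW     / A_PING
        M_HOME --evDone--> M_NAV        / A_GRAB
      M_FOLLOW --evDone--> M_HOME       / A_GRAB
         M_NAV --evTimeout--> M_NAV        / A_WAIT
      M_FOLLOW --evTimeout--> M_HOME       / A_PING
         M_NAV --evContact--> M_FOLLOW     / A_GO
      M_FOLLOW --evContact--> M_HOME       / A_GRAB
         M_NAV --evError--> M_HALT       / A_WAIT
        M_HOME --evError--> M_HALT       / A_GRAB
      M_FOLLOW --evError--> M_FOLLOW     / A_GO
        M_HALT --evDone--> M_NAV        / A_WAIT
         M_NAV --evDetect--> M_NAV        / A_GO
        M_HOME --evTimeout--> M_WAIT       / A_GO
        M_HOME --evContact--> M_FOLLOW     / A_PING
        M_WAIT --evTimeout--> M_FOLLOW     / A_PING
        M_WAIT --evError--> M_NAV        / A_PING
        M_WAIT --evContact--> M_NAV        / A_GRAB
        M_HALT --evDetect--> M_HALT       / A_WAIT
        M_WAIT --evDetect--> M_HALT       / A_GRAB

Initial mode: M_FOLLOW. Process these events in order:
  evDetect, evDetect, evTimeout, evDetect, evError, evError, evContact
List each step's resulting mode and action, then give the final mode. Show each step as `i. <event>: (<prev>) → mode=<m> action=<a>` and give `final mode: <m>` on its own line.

final mode: M_NAV

1. evDetect: (M_FOLLOW) → mode=M_HOME action=A_GRAB
2. evDetect: (M_HOME) → mode=M_HALT action=A_PING
3. evTimeout: (M_HALT) → mode=M_FOLLOW action=A_PING
4. evDetect: (M_FOLLOW) → mode=M_HOME action=A_GRAB
5. evError: (M_HOME) → mode=M_HALT action=A_GRAB
6. evError: (M_HALT) → mode=M_WAIT action=A_WAIT
7. evContact: (M_WAIT) → mode=M_NAV action=A_GRAB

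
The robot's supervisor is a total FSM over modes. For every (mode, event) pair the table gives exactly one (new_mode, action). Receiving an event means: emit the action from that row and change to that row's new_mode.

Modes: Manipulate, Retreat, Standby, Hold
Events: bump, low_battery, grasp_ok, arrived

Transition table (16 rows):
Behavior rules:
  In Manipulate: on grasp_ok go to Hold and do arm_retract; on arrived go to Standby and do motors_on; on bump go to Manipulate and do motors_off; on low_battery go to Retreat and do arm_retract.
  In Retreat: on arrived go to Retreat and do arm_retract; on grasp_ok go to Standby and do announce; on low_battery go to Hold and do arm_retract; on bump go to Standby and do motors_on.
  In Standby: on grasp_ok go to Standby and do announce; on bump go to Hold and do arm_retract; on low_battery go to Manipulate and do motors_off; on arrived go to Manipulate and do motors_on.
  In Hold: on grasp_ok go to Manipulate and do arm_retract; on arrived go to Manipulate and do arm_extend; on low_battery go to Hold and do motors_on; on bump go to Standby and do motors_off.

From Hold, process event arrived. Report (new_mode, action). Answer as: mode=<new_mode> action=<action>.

mode=Manipulate action=arm_extend

current mode = Hold; filter table to that mode:
  (Hold, grasp_ok) → (Manipulate, arm_retract)
  (Hold, arrived) → (Manipulate, arm_extend)  ← event matches
  (Hold, low_battery) → (Hold, motors_on)
  (Hold, bump) → (Standby, motors_off)
event = arrived selects (Manipulate, arm_extend)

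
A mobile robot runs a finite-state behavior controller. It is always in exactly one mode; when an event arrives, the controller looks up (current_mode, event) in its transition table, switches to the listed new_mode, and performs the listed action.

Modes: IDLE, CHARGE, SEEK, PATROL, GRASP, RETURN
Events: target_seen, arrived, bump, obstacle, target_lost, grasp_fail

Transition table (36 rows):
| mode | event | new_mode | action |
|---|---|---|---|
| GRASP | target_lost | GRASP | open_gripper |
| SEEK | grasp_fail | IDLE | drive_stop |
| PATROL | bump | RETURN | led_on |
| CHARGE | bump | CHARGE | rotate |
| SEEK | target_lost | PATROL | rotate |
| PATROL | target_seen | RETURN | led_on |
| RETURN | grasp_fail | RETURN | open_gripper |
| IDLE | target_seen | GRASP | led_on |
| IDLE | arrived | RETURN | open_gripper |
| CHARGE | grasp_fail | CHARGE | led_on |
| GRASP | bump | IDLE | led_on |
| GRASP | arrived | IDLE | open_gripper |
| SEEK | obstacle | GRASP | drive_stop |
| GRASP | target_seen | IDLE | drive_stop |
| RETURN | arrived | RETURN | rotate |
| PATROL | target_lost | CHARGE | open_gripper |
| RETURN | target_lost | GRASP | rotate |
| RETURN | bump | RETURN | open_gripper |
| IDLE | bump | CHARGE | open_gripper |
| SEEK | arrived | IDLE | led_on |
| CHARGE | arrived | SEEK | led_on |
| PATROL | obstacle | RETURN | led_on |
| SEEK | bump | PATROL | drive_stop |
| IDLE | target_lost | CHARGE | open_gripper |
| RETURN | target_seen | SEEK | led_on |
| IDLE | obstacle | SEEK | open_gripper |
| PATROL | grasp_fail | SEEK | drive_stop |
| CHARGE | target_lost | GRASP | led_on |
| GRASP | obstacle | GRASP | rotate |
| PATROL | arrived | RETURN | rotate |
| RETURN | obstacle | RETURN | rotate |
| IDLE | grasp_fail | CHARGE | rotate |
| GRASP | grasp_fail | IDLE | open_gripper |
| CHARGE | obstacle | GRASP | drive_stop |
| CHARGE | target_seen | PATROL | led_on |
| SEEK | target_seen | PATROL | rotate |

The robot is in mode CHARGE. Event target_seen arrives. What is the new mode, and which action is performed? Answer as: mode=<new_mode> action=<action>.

current mode = CHARGE; filter table to that mode:
  (CHARGE, bump) → (CHARGE, rotate)
  (CHARGE, grasp_fail) → (CHARGE, led_on)
  (CHARGE, arrived) → (SEEK, led_on)
  (CHARGE, target_lost) → (GRASP, led_on)
  (CHARGE, obstacle) → (GRASP, drive_stop)
  (CHARGE, target_seen) → (PATROL, led_on)  ← event matches
event = target_seen selects (PATROL, led_on)

mode=PATROL action=led_on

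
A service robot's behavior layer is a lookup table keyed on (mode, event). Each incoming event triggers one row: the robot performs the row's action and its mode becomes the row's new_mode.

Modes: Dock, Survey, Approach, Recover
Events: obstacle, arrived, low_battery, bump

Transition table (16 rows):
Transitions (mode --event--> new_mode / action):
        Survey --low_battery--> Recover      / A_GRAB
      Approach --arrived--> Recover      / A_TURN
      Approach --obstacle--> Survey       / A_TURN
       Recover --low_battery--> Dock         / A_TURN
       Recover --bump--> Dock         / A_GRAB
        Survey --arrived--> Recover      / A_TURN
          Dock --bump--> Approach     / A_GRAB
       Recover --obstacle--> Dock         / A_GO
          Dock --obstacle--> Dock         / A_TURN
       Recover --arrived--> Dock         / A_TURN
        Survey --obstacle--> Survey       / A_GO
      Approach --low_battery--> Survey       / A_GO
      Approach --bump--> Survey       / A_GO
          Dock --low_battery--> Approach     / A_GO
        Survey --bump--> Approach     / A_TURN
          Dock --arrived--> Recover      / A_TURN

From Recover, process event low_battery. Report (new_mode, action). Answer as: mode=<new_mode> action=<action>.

current mode = Recover; filter table to that mode:
  (Recover, low_battery) → (Dock, A_TURN)  ← event matches
  (Recover, bump) → (Dock, A_GRAB)
  (Recover, obstacle) → (Dock, A_GO)
  (Recover, arrived) → (Dock, A_TURN)
event = low_battery selects (Dock, A_TURN)

mode=Dock action=A_TURN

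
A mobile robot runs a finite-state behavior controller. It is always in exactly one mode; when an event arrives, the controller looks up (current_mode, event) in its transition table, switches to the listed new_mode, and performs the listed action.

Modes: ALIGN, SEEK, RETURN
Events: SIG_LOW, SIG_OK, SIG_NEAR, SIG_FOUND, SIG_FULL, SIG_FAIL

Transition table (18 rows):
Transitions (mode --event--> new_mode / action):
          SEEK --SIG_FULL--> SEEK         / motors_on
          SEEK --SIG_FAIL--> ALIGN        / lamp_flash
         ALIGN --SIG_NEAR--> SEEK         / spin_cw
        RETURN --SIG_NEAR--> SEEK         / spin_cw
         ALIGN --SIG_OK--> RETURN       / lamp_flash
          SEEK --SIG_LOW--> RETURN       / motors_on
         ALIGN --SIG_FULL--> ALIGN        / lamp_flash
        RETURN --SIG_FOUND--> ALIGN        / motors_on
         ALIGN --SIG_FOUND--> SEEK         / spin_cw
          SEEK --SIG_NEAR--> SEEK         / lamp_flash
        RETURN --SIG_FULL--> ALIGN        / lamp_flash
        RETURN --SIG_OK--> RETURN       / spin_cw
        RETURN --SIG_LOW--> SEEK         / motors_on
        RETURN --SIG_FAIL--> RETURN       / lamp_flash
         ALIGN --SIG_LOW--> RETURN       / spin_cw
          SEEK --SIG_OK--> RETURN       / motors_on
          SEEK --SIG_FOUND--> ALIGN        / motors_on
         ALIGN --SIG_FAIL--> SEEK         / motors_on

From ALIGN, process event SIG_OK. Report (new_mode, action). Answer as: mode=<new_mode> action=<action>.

current mode = ALIGN; filter table to that mode:
  (ALIGN, SIG_NEAR) → (SEEK, spin_cw)
  (ALIGN, SIG_OK) → (RETURN, lamp_flash)  ← event matches
  (ALIGN, SIG_FULL) → (ALIGN, lamp_flash)
  (ALIGN, SIG_FOUND) → (SEEK, spin_cw)
  (ALIGN, SIG_LOW) → (RETURN, spin_cw)
  (ALIGN, SIG_FAIL) → (SEEK, motors_on)
event = SIG_OK selects (RETURN, lamp_flash)

mode=RETURN action=lamp_flash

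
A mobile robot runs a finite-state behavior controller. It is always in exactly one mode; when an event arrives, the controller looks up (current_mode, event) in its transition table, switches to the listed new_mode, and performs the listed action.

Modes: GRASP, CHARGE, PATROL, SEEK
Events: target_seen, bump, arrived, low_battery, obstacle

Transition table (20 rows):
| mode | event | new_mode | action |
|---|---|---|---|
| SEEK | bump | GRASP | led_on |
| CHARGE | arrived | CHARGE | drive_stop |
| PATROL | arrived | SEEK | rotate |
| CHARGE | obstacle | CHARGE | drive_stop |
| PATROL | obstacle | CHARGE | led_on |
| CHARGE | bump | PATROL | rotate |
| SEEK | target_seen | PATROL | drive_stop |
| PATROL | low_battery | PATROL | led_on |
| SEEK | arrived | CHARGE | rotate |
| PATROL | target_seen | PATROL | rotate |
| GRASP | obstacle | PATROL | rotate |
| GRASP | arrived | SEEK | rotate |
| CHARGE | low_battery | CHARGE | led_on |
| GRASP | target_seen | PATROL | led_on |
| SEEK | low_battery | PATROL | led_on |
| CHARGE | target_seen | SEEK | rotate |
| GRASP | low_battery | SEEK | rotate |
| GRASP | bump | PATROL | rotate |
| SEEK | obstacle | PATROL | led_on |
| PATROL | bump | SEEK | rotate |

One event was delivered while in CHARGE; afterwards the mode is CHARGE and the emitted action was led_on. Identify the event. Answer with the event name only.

low_battery

try target_seen: (CHARGE, target_seen) → (SEEK, rotate)
try bump: (CHARGE, bump) → (PATROL, rotate)
try arrived: (CHARGE, arrived) → (CHARGE, drive_stop)
try low_battery: (CHARGE, low_battery) → (CHARGE, led_on)  ← matches
try obstacle: (CHARGE, obstacle) → (CHARGE, drive_stop)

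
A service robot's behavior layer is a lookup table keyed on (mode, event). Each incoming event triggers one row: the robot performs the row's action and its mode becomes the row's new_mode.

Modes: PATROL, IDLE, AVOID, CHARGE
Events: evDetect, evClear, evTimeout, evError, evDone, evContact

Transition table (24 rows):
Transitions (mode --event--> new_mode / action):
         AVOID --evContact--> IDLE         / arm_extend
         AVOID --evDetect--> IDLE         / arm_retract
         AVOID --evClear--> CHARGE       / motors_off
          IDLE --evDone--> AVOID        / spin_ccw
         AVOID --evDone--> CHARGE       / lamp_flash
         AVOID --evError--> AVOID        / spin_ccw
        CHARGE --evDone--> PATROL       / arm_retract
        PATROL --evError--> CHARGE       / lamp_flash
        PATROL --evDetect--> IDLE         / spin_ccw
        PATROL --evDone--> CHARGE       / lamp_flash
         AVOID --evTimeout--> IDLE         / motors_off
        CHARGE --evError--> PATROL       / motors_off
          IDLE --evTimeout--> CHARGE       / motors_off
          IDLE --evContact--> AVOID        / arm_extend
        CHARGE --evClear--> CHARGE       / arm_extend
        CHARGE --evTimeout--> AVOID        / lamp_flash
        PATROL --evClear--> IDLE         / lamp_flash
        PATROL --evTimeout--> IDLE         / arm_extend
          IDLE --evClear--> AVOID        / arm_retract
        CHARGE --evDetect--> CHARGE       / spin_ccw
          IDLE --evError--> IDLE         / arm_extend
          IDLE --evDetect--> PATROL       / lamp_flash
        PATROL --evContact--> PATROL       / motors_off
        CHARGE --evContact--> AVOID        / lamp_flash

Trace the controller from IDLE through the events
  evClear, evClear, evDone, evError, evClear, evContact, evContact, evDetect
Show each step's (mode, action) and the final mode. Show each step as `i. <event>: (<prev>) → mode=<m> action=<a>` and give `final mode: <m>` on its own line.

1. evClear: (IDLE) → mode=AVOID action=arm_retract
2. evClear: (AVOID) → mode=CHARGE action=motors_off
3. evDone: (CHARGE) → mode=PATROL action=arm_retract
4. evError: (PATROL) → mode=CHARGE action=lamp_flash
5. evClear: (CHARGE) → mode=CHARGE action=arm_extend
6. evContact: (CHARGE) → mode=AVOID action=lamp_flash
7. evContact: (AVOID) → mode=IDLE action=arm_extend
8. evDetect: (IDLE) → mode=PATROL action=lamp_flash

final mode: PATROL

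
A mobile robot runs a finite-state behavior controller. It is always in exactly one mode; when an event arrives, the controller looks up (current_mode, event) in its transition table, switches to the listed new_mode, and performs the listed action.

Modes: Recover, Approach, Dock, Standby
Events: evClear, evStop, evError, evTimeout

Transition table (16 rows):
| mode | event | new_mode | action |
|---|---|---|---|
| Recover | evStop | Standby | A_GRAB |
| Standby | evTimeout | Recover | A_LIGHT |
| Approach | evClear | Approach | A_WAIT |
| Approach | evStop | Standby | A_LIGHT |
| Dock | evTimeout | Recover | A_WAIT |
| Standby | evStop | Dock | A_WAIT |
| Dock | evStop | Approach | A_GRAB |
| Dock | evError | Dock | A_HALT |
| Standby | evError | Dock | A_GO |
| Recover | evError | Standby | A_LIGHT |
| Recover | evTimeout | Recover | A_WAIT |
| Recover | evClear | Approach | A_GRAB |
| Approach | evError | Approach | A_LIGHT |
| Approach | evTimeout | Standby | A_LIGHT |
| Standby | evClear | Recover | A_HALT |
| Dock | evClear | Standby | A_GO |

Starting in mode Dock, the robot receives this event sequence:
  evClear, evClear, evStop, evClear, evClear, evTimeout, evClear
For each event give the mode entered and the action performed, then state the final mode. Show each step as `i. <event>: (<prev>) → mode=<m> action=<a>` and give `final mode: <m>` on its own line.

final mode: Recover

1. evClear: (Dock) → mode=Standby action=A_GO
2. evClear: (Standby) → mode=Recover action=A_HALT
3. evStop: (Recover) → mode=Standby action=A_GRAB
4. evClear: (Standby) → mode=Recover action=A_HALT
5. evClear: (Recover) → mode=Approach action=A_GRAB
6. evTimeout: (Approach) → mode=Standby action=A_LIGHT
7. evClear: (Standby) → mode=Recover action=A_HALT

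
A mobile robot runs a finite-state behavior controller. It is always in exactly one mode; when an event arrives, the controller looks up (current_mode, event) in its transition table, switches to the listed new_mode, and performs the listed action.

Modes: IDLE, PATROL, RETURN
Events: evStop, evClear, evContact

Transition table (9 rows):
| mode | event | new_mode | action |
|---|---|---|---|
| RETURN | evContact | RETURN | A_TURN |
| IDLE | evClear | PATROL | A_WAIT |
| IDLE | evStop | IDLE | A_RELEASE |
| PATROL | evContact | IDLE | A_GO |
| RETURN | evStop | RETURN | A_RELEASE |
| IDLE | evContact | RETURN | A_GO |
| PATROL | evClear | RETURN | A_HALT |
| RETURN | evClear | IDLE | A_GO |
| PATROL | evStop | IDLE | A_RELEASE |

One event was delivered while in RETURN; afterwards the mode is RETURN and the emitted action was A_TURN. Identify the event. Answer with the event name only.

try evStop: (RETURN, evStop) → (RETURN, A_RELEASE)
try evClear: (RETURN, evClear) → (IDLE, A_GO)
try evContact: (RETURN, evContact) → (RETURN, A_TURN)  ← matches

evContact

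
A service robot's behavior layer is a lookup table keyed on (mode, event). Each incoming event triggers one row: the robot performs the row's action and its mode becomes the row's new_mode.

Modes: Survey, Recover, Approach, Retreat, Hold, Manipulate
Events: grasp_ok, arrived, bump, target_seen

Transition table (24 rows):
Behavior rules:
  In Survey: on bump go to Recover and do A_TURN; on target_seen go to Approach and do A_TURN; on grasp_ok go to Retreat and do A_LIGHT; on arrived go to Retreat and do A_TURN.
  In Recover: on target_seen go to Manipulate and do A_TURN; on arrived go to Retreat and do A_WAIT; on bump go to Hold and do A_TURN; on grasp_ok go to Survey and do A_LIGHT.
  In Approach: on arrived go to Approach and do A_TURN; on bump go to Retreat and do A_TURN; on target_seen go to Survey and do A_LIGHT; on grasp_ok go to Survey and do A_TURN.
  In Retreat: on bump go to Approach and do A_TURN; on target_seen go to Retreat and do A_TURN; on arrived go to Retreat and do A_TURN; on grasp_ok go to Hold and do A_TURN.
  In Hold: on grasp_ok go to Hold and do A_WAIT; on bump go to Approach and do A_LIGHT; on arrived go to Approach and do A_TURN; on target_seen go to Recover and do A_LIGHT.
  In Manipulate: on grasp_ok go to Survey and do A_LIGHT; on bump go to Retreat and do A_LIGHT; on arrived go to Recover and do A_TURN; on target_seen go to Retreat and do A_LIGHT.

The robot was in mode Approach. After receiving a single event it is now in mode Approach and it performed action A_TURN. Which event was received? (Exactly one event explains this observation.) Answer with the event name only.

try grasp_ok: (Approach, grasp_ok) → (Survey, A_TURN)
try arrived: (Approach, arrived) → (Approach, A_TURN)  ← matches
try bump: (Approach, bump) → (Retreat, A_TURN)
try target_seen: (Approach, target_seen) → (Survey, A_LIGHT)

arrived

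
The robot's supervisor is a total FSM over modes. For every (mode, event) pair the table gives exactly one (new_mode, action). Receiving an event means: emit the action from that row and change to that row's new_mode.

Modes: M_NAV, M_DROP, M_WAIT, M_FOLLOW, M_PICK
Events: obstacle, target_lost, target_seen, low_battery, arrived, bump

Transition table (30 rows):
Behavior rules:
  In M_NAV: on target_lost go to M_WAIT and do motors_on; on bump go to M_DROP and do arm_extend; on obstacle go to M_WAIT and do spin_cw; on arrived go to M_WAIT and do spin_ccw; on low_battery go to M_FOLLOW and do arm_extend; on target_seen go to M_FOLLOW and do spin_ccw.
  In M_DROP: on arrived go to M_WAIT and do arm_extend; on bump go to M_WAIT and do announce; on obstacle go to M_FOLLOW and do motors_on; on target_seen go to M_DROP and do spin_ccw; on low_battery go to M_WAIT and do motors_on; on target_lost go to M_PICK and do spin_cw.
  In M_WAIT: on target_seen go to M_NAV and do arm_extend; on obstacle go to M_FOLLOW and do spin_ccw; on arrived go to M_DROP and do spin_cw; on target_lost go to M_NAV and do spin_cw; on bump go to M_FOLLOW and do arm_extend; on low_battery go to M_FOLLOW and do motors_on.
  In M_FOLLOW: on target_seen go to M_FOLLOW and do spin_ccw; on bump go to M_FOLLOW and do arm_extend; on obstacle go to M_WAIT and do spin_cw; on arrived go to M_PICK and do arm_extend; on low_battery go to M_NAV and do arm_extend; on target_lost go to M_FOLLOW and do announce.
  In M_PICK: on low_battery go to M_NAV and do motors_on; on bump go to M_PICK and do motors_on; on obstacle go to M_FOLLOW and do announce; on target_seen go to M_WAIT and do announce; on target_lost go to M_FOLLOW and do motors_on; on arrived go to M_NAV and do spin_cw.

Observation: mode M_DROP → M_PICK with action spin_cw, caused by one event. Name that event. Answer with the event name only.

target_lost

try obstacle: (M_DROP, obstacle) → (M_FOLLOW, motors_on)
try target_lost: (M_DROP, target_lost) → (M_PICK, spin_cw)  ← matches
try target_seen: (M_DROP, target_seen) → (M_DROP, spin_ccw)
try low_battery: (M_DROP, low_battery) → (M_WAIT, motors_on)
try arrived: (M_DROP, arrived) → (M_WAIT, arm_extend)
try bump: (M_DROP, bump) → (M_WAIT, announce)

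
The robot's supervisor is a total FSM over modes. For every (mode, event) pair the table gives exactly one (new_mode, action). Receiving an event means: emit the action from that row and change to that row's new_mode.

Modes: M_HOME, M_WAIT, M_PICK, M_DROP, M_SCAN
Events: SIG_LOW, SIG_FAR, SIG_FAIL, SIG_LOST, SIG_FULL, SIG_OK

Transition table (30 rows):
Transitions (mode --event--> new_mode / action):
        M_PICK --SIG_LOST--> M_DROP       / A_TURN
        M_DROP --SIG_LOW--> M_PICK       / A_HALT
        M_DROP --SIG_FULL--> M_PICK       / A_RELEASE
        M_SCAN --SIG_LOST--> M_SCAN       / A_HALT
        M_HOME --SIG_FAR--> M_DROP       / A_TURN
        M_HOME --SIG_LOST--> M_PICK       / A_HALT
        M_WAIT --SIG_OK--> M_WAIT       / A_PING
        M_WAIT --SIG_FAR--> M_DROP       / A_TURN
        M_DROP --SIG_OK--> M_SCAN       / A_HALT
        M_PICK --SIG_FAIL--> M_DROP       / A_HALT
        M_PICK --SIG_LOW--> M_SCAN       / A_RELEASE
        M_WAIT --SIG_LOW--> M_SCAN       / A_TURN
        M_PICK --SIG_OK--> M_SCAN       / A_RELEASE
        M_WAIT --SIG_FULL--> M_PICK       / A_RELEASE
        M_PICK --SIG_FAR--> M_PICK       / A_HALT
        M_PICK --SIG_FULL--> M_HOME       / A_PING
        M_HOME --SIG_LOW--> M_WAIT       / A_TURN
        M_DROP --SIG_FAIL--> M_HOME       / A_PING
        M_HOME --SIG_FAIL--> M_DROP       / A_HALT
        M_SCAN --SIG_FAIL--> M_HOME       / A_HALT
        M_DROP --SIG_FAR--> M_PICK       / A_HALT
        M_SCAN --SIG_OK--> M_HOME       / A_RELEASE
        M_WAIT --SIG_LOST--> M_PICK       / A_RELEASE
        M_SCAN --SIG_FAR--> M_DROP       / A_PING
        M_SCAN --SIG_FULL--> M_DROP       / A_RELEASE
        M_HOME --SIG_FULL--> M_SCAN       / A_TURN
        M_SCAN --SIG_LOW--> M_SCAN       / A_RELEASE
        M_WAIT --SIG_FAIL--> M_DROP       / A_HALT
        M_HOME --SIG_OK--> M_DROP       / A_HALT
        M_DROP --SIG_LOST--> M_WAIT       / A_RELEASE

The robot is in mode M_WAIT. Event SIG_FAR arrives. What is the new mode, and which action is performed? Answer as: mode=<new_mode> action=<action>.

mode=M_DROP action=A_TURN

current mode = M_WAIT; filter table to that mode:
  (M_WAIT, SIG_OK) → (M_WAIT, A_PING)
  (M_WAIT, SIG_FAR) → (M_DROP, A_TURN)  ← event matches
  (M_WAIT, SIG_LOW) → (M_SCAN, A_TURN)
  (M_WAIT, SIG_FULL) → (M_PICK, A_RELEASE)
  (M_WAIT, SIG_LOST) → (M_PICK, A_RELEASE)
  (M_WAIT, SIG_FAIL) → (M_DROP, A_HALT)
event = SIG_FAR selects (M_DROP, A_TURN)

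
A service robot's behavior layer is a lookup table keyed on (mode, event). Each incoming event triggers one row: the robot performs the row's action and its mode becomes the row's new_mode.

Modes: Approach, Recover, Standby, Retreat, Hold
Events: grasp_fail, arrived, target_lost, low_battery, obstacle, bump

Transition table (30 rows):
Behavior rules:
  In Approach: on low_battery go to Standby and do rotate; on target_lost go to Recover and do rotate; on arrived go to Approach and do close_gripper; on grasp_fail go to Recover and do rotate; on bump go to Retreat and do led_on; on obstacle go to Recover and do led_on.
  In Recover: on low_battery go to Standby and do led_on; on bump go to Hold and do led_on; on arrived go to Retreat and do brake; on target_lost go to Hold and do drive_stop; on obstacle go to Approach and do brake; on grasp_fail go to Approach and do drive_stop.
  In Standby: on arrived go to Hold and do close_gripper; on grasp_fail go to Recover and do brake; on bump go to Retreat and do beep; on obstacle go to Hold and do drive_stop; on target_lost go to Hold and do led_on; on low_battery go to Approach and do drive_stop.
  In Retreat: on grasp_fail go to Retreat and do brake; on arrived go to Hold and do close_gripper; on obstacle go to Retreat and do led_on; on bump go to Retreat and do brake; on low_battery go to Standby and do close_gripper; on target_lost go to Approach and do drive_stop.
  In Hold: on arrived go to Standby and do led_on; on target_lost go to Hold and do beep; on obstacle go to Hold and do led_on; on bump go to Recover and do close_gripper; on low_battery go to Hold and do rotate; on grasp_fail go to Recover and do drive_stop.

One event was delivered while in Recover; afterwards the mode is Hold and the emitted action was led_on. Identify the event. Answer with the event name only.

try grasp_fail: (Recover, grasp_fail) → (Approach, drive_stop)
try arrived: (Recover, arrived) → (Retreat, brake)
try target_lost: (Recover, target_lost) → (Hold, drive_stop)
try low_battery: (Recover, low_battery) → (Standby, led_on)
try obstacle: (Recover, obstacle) → (Approach, brake)
try bump: (Recover, bump) → (Hold, led_on)  ← matches

bump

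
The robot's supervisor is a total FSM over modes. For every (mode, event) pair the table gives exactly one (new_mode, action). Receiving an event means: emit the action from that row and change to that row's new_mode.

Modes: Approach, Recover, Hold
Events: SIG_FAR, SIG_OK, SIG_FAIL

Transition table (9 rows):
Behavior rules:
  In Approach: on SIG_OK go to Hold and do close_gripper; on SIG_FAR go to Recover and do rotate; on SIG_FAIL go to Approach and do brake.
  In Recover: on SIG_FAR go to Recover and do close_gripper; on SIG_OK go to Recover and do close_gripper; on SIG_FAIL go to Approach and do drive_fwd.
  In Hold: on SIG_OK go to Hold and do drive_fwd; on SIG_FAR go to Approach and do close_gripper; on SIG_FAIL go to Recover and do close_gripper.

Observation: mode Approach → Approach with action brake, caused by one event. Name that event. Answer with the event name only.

SIG_FAIL

try SIG_FAR: (Approach, SIG_FAR) → (Recover, rotate)
try SIG_OK: (Approach, SIG_OK) → (Hold, close_gripper)
try SIG_FAIL: (Approach, SIG_FAIL) → (Approach, brake)  ← matches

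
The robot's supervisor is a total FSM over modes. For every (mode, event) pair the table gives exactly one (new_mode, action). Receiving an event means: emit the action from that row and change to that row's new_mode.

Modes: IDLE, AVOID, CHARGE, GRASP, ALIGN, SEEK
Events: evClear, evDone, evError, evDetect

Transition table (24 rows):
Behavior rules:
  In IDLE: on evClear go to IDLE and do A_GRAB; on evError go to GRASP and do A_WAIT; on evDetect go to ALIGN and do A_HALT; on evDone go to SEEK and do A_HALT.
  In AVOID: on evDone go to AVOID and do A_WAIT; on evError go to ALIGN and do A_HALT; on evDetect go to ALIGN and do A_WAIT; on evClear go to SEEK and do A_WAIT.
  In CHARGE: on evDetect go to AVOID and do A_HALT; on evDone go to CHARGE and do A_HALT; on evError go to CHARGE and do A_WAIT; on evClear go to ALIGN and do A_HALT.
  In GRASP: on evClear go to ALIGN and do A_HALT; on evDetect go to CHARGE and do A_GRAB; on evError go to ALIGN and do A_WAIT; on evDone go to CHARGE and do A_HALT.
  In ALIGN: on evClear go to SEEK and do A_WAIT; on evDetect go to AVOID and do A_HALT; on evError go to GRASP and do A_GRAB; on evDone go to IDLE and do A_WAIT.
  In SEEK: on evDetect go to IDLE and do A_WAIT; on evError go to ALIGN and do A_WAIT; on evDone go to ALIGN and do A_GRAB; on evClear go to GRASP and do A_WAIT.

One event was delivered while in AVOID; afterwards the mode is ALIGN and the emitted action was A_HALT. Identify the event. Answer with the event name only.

evError

try evClear: (AVOID, evClear) → (SEEK, A_WAIT)
try evDone: (AVOID, evDone) → (AVOID, A_WAIT)
try evError: (AVOID, evError) → (ALIGN, A_HALT)  ← matches
try evDetect: (AVOID, evDetect) → (ALIGN, A_WAIT)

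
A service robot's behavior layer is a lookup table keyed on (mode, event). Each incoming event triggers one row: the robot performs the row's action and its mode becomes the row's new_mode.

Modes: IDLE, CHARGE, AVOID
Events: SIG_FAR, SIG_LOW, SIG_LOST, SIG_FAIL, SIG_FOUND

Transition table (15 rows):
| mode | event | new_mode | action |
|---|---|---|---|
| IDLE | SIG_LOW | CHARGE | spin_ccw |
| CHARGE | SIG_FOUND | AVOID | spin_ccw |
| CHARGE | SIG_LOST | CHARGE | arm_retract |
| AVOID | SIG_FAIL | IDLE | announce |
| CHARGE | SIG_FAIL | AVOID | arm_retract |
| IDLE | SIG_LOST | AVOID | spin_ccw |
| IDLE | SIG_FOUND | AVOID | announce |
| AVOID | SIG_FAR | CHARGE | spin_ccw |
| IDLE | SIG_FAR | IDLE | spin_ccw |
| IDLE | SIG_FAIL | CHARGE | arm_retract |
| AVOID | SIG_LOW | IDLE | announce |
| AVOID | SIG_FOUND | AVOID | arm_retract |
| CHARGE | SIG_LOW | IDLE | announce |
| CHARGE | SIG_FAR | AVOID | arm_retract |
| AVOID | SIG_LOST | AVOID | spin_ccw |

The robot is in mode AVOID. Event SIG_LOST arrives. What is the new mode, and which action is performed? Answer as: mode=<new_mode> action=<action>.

mode=AVOID action=spin_ccw

current mode = AVOID; filter table to that mode:
  (AVOID, SIG_FAIL) → (IDLE, announce)
  (AVOID, SIG_FAR) → (CHARGE, spin_ccw)
  (AVOID, SIG_LOW) → (IDLE, announce)
  (AVOID, SIG_FOUND) → (AVOID, arm_retract)
  (AVOID, SIG_LOST) → (AVOID, spin_ccw)  ← event matches
event = SIG_LOST selects (AVOID, spin_ccw)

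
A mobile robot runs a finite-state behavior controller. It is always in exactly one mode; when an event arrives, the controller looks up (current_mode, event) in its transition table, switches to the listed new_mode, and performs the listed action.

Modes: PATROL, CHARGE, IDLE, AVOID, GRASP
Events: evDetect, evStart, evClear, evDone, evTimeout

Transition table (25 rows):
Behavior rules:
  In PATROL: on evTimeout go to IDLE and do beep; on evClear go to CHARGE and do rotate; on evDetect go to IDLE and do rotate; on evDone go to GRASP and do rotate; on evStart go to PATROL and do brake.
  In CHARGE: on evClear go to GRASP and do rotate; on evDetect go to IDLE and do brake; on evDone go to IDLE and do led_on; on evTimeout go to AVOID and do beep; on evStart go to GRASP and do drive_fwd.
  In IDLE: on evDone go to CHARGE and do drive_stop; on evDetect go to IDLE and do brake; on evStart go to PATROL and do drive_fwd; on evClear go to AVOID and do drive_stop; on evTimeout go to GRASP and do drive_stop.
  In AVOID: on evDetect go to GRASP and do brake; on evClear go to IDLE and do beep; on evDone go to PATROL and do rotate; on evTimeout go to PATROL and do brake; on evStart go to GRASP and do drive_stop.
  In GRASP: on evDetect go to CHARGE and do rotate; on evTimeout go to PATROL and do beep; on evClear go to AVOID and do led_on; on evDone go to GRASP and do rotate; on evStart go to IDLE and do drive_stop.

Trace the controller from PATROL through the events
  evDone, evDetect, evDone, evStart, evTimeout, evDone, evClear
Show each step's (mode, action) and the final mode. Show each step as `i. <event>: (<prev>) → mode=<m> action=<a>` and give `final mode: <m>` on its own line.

final mode: GRASP

1. evDone: (PATROL) → mode=GRASP action=rotate
2. evDetect: (GRASP) → mode=CHARGE action=rotate
3. evDone: (CHARGE) → mode=IDLE action=led_on
4. evStart: (IDLE) → mode=PATROL action=drive_fwd
5. evTimeout: (PATROL) → mode=IDLE action=beep
6. evDone: (IDLE) → mode=CHARGE action=drive_stop
7. evClear: (CHARGE) → mode=GRASP action=rotate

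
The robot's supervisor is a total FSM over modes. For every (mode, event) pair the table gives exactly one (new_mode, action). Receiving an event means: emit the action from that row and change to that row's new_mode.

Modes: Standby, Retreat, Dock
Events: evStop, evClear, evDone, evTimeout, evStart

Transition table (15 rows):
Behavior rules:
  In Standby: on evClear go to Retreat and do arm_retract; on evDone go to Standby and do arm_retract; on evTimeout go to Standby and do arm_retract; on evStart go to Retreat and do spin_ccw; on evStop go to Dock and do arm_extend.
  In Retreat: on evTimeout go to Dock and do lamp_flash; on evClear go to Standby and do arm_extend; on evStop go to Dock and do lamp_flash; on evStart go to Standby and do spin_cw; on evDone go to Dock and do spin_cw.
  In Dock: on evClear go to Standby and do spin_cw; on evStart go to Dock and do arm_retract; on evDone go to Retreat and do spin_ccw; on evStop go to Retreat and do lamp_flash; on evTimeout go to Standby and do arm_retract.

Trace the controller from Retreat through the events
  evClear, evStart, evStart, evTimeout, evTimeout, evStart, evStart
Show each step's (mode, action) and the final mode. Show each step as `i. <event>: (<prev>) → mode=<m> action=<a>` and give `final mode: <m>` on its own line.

1. evClear: (Retreat) → mode=Standby action=arm_extend
2. evStart: (Standby) → mode=Retreat action=spin_ccw
3. evStart: (Retreat) → mode=Standby action=spin_cw
4. evTimeout: (Standby) → mode=Standby action=arm_retract
5. evTimeout: (Standby) → mode=Standby action=arm_retract
6. evStart: (Standby) → mode=Retreat action=spin_ccw
7. evStart: (Retreat) → mode=Standby action=spin_cw

final mode: Standby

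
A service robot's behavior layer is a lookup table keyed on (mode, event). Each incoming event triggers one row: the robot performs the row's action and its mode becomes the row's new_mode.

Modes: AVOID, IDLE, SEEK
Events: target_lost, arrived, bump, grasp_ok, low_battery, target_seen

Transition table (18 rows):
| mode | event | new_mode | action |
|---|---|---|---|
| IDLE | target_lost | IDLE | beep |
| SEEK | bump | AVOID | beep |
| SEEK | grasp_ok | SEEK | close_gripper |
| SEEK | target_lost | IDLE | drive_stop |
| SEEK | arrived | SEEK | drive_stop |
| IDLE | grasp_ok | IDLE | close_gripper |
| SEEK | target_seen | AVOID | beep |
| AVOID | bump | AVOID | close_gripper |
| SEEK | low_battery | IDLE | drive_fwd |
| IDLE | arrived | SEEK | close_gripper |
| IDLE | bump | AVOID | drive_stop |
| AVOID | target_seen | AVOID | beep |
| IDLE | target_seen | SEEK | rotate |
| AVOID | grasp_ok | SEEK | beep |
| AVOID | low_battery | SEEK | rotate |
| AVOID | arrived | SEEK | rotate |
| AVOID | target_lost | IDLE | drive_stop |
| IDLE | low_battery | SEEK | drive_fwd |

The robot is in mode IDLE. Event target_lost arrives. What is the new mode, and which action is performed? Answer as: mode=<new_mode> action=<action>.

mode=IDLE action=beep

current mode = IDLE; filter table to that mode:
  (IDLE, target_lost) → (IDLE, beep)  ← event matches
  (IDLE, grasp_ok) → (IDLE, close_gripper)
  (IDLE, arrived) → (SEEK, close_gripper)
  (IDLE, bump) → (AVOID, drive_stop)
  (IDLE, target_seen) → (SEEK, rotate)
  (IDLE, low_battery) → (SEEK, drive_fwd)
event = target_lost selects (IDLE, beep)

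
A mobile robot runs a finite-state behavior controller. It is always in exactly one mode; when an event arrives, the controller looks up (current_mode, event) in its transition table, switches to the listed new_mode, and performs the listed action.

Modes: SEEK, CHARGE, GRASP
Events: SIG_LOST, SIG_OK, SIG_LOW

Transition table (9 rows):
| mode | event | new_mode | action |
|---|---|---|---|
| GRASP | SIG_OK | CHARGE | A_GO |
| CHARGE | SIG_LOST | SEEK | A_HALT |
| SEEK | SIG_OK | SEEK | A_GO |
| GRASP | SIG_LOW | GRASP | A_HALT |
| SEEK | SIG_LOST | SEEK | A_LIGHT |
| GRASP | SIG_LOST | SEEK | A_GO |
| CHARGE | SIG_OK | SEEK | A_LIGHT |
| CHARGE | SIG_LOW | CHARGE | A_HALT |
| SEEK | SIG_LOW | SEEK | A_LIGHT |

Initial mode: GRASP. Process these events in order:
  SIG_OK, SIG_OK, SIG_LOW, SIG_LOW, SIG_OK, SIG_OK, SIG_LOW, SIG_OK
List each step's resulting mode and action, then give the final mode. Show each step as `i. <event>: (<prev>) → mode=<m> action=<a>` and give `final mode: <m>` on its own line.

1. SIG_OK: (GRASP) → mode=CHARGE action=A_GO
2. SIG_OK: (CHARGE) → mode=SEEK action=A_LIGHT
3. SIG_LOW: (SEEK) → mode=SEEK action=A_LIGHT
4. SIG_LOW: (SEEK) → mode=SEEK action=A_LIGHT
5. SIG_OK: (SEEK) → mode=SEEK action=A_GO
6. SIG_OK: (SEEK) → mode=SEEK action=A_GO
7. SIG_LOW: (SEEK) → mode=SEEK action=A_LIGHT
8. SIG_OK: (SEEK) → mode=SEEK action=A_GO

final mode: SEEK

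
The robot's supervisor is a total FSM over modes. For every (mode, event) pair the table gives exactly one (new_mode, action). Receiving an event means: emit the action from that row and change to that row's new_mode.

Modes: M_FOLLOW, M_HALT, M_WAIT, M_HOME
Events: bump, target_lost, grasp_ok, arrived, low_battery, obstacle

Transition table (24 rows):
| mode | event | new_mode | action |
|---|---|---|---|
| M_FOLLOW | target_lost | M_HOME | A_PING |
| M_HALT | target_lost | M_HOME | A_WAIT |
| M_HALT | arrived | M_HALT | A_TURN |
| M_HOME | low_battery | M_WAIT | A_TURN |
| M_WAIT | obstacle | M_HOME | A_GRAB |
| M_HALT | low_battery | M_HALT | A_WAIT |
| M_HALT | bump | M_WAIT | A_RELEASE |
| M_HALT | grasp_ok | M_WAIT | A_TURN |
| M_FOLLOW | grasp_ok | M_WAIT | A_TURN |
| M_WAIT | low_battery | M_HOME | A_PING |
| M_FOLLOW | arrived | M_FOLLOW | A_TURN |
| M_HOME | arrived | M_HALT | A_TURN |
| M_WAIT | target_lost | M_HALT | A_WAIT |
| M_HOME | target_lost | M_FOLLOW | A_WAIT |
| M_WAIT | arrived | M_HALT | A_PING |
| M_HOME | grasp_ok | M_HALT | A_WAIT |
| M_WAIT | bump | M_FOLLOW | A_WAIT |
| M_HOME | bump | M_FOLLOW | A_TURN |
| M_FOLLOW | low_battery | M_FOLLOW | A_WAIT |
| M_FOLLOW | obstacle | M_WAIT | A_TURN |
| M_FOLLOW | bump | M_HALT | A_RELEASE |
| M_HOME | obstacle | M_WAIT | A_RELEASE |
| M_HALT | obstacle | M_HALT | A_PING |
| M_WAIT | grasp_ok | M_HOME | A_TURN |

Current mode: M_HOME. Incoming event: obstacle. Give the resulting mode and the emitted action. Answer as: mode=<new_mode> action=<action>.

current mode = M_HOME; filter table to that mode:
  (M_HOME, low_battery) → (M_WAIT, A_TURN)
  (M_HOME, arrived) → (M_HALT, A_TURN)
  (M_HOME, target_lost) → (M_FOLLOW, A_WAIT)
  (M_HOME, grasp_ok) → (M_HALT, A_WAIT)
  (M_HOME, bump) → (M_FOLLOW, A_TURN)
  (M_HOME, obstacle) → (M_WAIT, A_RELEASE)  ← event matches
event = obstacle selects (M_WAIT, A_RELEASE)

mode=M_WAIT action=A_RELEASE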